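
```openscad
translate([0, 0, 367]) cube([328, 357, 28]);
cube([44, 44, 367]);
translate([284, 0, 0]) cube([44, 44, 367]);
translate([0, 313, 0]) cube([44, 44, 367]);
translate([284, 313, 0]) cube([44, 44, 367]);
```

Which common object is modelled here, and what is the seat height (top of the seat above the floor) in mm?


A stool. The seat height is 395 mm.

A 328×357×28 slab at z = 367 on four corner posts — a stool. The seat top is 367 + 28 = 395 mm.


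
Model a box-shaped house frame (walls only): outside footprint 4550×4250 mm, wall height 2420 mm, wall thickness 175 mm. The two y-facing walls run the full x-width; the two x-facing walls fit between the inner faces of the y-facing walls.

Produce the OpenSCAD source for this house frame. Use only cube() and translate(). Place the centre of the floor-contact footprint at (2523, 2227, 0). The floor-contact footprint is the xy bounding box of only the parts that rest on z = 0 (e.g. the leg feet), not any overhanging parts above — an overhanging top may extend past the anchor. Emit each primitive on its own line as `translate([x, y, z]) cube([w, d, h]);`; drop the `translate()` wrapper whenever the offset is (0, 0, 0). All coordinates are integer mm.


translate([248, 102, 0]) cube([4550, 175, 2420]);
translate([248, 4177, 0]) cube([4550, 175, 2420]);
translate([248, 277, 0]) cube([175, 3900, 2420]);
translate([4623, 277, 0]) cube([175, 3900, 2420]);


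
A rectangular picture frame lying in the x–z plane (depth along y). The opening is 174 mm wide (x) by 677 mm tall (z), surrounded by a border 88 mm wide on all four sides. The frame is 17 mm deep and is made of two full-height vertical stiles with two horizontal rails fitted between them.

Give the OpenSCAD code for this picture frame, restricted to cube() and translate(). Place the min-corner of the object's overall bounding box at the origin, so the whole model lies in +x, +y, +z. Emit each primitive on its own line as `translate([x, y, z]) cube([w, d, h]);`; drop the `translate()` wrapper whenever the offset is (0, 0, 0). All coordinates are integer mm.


cube([88, 17, 853]);
translate([262, 0, 0]) cube([88, 17, 853]);
translate([88, 0, 0]) cube([174, 17, 88]);
translate([88, 0, 765]) cube([174, 17, 88]);


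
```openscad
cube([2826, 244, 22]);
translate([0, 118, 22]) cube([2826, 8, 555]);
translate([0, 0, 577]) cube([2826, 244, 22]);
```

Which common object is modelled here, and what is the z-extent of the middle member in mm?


An I-beam. The web height is 555 mm.

Two wide flanges with a thin centred web — an I-beam. Overall 599 mm minus two 22 mm flanges gives a web of 599 − 2·22 = 555 mm.


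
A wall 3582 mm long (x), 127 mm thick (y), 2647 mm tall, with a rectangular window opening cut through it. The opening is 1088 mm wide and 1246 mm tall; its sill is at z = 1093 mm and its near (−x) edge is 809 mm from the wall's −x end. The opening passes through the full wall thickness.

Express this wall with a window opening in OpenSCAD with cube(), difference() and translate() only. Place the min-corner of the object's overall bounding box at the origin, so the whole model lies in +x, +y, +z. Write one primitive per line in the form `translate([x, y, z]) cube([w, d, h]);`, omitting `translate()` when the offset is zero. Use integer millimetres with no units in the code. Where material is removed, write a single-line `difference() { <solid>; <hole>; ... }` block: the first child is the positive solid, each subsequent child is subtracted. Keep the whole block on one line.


difference() { cube([3582, 127, 2647]); translate([809, 0, 1093]) cube([1088, 127, 1246]); }


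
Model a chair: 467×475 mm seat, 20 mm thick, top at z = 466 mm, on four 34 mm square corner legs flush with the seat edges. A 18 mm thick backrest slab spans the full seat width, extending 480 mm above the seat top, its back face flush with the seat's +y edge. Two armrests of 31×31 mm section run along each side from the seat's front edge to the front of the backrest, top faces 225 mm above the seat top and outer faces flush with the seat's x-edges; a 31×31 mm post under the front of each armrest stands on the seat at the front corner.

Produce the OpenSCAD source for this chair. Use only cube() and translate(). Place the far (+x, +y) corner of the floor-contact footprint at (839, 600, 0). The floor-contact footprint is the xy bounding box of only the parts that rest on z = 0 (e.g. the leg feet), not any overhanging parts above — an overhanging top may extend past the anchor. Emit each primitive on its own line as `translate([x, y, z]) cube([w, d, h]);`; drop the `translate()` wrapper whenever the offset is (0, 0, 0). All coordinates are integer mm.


translate([372, 125, 446]) cube([467, 475, 20]);
translate([372, 125, 0]) cube([34, 34, 446]);
translate([805, 125, 0]) cube([34, 34, 446]);
translate([372, 566, 0]) cube([34, 34, 446]);
translate([805, 566, 0]) cube([34, 34, 446]);
translate([372, 582, 466]) cube([467, 18, 480]);
translate([372, 125, 660]) cube([31, 457, 31]);
translate([808, 125, 660]) cube([31, 457, 31]);
translate([372, 125, 466]) cube([31, 31, 194]);
translate([808, 125, 466]) cube([31, 31, 194]);


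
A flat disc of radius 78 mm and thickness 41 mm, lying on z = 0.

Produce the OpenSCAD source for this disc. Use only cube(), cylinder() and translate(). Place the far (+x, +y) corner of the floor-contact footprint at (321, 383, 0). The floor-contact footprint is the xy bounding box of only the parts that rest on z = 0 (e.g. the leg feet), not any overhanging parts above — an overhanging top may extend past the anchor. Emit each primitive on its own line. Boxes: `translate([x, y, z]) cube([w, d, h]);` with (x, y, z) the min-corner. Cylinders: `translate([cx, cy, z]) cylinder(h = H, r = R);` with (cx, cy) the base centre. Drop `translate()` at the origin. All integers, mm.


translate([243, 305, 0]) cylinder(h = 41, r = 78);


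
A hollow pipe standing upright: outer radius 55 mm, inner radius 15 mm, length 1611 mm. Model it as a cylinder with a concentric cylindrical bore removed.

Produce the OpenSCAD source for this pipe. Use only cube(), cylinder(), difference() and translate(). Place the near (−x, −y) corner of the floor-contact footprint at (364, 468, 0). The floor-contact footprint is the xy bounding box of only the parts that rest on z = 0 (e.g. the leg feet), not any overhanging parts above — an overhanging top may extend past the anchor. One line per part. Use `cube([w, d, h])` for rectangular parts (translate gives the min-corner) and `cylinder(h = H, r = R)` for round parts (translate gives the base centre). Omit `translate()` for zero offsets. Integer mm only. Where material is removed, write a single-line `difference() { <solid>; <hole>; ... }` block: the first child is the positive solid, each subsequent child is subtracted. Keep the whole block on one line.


difference() { translate([419, 523, 0]) cylinder(h = 1611, r = 55); translate([419, 523, 0]) cylinder(h = 1611, r = 15); }


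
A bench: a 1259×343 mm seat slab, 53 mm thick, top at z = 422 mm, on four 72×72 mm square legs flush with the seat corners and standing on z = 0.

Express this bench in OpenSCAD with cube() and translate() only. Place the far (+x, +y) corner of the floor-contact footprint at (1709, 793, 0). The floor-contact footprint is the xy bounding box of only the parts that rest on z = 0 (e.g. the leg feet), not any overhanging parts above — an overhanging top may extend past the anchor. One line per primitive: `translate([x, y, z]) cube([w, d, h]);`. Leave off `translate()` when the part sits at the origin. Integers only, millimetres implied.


translate([450, 450, 369]) cube([1259, 343, 53]);
translate([450, 450, 0]) cube([72, 72, 369]);
translate([450, 721, 0]) cube([72, 72, 369]);
translate([1637, 450, 0]) cube([72, 72, 369]);
translate([1637, 721, 0]) cube([72, 72, 369]);


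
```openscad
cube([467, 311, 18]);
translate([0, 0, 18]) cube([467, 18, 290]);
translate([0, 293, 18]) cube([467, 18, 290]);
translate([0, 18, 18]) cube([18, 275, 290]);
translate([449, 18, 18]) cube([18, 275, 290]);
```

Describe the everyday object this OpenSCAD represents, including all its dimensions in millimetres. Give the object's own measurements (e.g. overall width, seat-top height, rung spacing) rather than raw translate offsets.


An open-topped rectangular box: outside dimensions 467×311×308 mm, with a uniform wall and base thickness of 18 mm. The base is a full 467×311 slab on the floor; four walls sit on top of the base. The front and back walls (the −y and +y sides) span the full width; the two side walls fit between them.


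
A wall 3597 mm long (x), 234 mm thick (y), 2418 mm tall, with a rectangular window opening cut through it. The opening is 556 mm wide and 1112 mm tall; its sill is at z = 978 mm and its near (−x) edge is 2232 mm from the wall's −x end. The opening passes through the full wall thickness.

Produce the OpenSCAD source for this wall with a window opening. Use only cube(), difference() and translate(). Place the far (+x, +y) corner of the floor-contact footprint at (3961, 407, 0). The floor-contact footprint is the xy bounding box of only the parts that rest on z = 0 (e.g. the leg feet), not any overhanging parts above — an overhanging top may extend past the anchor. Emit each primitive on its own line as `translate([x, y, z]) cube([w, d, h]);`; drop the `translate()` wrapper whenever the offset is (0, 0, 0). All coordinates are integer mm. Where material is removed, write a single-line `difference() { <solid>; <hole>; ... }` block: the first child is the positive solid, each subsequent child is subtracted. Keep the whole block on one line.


difference() { translate([364, 173, 0]) cube([3597, 234, 2418]); translate([2596, 173, 978]) cube([556, 234, 1112]); }


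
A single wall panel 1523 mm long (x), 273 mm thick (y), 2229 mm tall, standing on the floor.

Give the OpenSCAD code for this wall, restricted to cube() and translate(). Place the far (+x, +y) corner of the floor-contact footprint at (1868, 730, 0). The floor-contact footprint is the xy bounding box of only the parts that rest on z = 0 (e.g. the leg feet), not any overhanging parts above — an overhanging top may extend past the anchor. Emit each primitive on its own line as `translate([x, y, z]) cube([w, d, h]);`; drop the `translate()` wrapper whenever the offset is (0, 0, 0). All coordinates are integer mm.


translate([345, 457, 0]) cube([1523, 273, 2229]);


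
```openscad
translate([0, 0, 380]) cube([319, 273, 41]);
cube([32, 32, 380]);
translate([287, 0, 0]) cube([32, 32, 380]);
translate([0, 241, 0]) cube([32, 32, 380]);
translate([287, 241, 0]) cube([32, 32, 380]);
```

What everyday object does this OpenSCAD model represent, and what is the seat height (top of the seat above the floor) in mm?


A stool. The seat height is 421 mm.

A 319×273×41 slab at z = 380 on four corner posts — a stool. The seat top is 380 + 41 = 421 mm.


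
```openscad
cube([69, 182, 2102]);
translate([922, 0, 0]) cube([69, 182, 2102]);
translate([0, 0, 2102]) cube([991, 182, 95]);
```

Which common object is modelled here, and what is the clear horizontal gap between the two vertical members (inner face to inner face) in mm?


A door frame. The clear opening width is 853 mm.

Two 2102 mm tall posts with a header on top — a door frame. The left jamb is 69 mm wide at x = 0; the right jamb starts at x = 922. The clear opening is 922 − 69 = 853 mm.


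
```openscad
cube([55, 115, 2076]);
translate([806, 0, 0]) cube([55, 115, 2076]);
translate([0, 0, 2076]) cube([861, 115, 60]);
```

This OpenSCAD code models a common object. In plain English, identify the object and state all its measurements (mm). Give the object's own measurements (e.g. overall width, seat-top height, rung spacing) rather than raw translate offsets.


A door frame. The clear opening is 751 mm wide and 2076 mm high. Two 55 mm wide jambs, 115 mm deep, stand either side of the opening from the floor to the top of the opening. A 60 mm thick head sits across the top of both jambs, spanning the full outside width of the frame.


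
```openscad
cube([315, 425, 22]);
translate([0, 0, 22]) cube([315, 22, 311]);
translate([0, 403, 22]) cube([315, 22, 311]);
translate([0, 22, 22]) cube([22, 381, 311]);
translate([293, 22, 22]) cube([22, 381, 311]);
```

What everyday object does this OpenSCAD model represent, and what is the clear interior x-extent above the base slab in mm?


An open box. The internal width is 271 mm.

A 315×425 base slab with four walls standing on it — an open box. The base is 315 mm wide and the walls are 22 mm thick, so the internal width is 315 − 2 × 22 = 271 mm.


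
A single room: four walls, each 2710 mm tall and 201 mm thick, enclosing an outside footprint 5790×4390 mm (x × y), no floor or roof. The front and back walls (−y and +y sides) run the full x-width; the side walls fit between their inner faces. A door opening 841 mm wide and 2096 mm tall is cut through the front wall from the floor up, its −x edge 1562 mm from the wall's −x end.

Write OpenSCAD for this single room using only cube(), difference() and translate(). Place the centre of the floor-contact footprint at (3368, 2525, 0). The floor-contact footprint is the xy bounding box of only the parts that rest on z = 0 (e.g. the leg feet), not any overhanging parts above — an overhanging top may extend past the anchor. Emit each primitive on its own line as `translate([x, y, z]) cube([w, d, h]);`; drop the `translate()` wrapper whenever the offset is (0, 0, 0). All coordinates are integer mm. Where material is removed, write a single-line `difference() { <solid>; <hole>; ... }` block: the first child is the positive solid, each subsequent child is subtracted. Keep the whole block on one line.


difference() { translate([473, 330, 0]) cube([5790, 201, 2710]); translate([2035, 330, 0]) cube([841, 201, 2096]); }
translate([473, 4519, 0]) cube([5790, 201, 2710]);
translate([473, 531, 0]) cube([201, 3988, 2710]);
translate([6062, 531, 0]) cube([201, 3988, 2710]);


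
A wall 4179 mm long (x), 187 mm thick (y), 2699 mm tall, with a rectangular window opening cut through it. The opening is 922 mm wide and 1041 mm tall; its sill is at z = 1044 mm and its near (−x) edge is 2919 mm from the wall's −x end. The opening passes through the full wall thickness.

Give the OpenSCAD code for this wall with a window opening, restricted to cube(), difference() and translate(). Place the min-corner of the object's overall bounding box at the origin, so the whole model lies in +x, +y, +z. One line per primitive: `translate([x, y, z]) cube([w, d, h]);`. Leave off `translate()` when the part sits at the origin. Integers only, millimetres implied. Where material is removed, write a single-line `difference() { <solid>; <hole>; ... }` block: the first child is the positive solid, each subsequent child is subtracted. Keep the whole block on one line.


difference() { cube([4179, 187, 2699]); translate([2919, 0, 1044]) cube([922, 187, 1041]); }


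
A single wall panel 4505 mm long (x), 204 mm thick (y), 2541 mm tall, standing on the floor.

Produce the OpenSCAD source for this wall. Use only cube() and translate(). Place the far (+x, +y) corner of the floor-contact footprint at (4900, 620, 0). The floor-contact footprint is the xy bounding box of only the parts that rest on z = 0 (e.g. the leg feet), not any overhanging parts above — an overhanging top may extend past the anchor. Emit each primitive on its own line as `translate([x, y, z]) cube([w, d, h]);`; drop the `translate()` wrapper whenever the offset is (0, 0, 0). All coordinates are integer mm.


translate([395, 416, 0]) cube([4505, 204, 2541]);


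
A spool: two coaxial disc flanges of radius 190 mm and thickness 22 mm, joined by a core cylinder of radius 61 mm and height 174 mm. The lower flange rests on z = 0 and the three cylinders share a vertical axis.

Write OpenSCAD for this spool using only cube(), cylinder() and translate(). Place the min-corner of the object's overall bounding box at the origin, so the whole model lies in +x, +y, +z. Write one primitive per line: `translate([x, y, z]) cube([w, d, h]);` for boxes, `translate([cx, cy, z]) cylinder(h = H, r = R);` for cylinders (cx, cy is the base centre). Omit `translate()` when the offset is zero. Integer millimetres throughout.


translate([190, 190, 0]) cylinder(h = 22, r = 190);
translate([190, 190, 22]) cylinder(h = 174, r = 61);
translate([190, 190, 196]) cylinder(h = 22, r = 190);


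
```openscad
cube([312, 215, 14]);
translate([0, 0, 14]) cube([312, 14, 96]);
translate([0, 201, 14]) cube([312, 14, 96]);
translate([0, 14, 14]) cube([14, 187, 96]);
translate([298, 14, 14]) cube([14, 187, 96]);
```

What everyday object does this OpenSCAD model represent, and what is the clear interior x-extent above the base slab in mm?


An open box. The internal width is 284 mm.

A 312×215 base slab with four walls standing on it — an open box. The base is 312 mm wide and the walls are 14 mm thick, so the internal width is 312 − 2 × 14 = 284 mm.


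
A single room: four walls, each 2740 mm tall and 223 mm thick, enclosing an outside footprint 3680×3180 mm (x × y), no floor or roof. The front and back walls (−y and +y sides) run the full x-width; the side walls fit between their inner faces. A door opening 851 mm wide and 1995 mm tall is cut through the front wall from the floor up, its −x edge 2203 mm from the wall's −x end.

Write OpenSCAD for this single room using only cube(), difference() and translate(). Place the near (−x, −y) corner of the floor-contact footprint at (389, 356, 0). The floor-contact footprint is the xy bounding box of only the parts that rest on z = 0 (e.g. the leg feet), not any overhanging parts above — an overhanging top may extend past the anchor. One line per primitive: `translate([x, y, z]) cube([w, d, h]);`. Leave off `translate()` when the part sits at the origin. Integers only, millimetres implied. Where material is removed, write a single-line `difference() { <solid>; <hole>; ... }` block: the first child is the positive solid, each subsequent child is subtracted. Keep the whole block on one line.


difference() { translate([389, 356, 0]) cube([3680, 223, 2740]); translate([2592, 356, 0]) cube([851, 223, 1995]); }
translate([389, 3313, 0]) cube([3680, 223, 2740]);
translate([389, 579, 0]) cube([223, 2734, 2740]);
translate([3846, 579, 0]) cube([223, 2734, 2740]);


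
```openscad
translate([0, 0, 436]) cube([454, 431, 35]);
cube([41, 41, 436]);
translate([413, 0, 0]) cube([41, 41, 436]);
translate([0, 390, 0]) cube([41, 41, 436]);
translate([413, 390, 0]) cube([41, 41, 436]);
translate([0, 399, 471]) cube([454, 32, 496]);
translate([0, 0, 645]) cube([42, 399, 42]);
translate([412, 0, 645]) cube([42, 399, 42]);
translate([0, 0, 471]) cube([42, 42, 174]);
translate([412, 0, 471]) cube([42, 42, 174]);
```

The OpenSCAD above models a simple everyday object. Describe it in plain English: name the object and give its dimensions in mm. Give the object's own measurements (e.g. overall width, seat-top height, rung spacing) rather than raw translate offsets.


A chair. The seat is a 454×431×35 mm slab with its top at z = 471 mm, on four 41×41 mm corner legs (flush with the seat edges, standing on z = 0). A flat backrest 32 mm thick, 496 mm tall, spans the full seat width and rises from the seat top along its +y edge, rear face flush with the rear of the seat. Two armrests of 42×42 mm section run along each side from the seat's front edge to the front of the backrest, top faces 216 mm above the seat top and outer faces flush with the seat's x-edges; a 42×42 mm post under the front of each armrest stands on the seat at the front corner.


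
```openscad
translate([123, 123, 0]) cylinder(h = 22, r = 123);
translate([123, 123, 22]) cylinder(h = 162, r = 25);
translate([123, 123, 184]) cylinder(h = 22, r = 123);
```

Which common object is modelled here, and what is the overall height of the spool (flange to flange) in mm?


A spool. The overall height is 206 mm.

Three coaxial cylinders, large–small–large — a spool. Two 22 mm flanges and a 162 mm core give 22 + 162 + 22 = 206 mm.


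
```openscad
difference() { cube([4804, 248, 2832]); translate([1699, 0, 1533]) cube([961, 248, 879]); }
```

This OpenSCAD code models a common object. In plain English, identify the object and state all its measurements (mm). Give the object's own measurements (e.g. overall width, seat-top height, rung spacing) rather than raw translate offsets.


A wall 4804 mm long (x), 248 mm thick (y), 2832 mm tall, with a rectangular window opening cut through it. The opening is 961 mm wide and 879 mm tall; its sill is at z = 1533 mm and its near (−x) edge is 1699 mm from the wall's −x end. The opening passes through the full wall thickness.


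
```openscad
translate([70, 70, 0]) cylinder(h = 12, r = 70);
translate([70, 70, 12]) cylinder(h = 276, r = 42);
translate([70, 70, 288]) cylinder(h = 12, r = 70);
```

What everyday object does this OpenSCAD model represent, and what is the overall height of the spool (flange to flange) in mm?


A spool. The overall height is 300 mm.

Three coaxial cylinders, large–small–large — a spool. Two 12 mm flanges and a 276 mm core give 12 + 276 + 12 = 300 mm.


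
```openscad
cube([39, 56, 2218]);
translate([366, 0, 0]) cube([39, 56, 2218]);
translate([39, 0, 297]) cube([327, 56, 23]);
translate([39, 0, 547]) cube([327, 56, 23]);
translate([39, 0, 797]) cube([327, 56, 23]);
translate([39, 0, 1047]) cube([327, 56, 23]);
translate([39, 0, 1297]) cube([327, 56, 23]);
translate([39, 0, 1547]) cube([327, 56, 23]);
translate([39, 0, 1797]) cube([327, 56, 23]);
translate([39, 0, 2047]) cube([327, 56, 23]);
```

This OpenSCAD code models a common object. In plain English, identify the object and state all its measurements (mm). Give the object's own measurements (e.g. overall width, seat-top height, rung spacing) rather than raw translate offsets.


A straight ladder. Two 39×56 mm vertical rails, 2218 mm tall, stand 405 mm apart (outside-to-outside) with their front faces coplanar on the −y side. 8 rungs, each 56 mm deep and 23 mm tall, span between the inner faces of the rails, front faces flush with the rails. The lowest rung's underside is at z = 297 mm and rungs are spaced 250 mm apart (underside to underside).


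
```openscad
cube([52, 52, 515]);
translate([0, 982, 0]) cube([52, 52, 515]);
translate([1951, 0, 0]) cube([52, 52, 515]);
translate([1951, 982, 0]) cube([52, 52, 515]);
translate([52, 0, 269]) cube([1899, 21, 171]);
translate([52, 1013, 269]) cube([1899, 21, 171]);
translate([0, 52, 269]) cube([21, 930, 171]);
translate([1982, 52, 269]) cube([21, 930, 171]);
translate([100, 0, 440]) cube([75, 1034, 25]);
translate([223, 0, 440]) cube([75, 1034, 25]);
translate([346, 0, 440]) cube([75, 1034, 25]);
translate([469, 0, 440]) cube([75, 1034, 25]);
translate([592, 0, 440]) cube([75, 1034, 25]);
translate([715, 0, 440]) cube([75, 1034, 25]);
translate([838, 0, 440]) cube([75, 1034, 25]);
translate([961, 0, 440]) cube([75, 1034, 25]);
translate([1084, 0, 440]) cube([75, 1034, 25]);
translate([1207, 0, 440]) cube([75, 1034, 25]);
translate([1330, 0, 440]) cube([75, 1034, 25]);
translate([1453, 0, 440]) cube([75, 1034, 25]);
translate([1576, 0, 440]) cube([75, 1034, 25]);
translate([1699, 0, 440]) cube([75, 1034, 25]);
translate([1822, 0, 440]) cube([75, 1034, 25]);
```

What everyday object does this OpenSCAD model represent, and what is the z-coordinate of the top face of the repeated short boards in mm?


A bed frame. The slat-top height is 465 mm.

Four posts, four rails, and a row of slats — a bed frame. Slats sit on the rails at z = 269 + 171 = 440; with slat thickness 25, the top is 465 mm.


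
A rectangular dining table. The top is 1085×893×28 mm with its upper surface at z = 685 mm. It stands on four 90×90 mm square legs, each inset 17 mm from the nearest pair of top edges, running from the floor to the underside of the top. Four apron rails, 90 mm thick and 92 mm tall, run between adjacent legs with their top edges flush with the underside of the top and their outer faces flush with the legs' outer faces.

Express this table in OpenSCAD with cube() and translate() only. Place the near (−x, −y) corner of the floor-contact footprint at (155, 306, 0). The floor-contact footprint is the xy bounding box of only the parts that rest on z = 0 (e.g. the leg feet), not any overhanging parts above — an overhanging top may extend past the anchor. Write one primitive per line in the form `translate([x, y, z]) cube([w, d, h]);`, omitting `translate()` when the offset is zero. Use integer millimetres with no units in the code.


translate([138, 289, 657]) cube([1085, 893, 28]);
translate([155, 306, 0]) cube([90, 90, 657]);
translate([1116, 306, 0]) cube([90, 90, 657]);
translate([155, 1075, 0]) cube([90, 90, 657]);
translate([1116, 1075, 0]) cube([90, 90, 657]);
translate([245, 306, 565]) cube([871, 90, 92]);
translate([245, 1075, 565]) cube([871, 90, 92]);
translate([155, 396, 565]) cube([90, 679, 92]);
translate([1116, 396, 565]) cube([90, 679, 92]);


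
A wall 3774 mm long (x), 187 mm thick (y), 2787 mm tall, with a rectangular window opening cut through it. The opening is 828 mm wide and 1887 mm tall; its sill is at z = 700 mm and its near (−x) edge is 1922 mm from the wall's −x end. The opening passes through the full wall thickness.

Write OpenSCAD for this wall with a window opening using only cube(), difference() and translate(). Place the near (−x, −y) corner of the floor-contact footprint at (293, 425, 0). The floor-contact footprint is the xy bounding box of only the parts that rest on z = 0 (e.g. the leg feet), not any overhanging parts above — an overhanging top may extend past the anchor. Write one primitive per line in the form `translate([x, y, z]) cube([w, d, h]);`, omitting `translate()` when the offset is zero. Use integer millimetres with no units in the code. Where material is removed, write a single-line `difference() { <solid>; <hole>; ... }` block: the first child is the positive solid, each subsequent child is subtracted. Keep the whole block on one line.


difference() { translate([293, 425, 0]) cube([3774, 187, 2787]); translate([2215, 425, 700]) cube([828, 187, 1887]); }


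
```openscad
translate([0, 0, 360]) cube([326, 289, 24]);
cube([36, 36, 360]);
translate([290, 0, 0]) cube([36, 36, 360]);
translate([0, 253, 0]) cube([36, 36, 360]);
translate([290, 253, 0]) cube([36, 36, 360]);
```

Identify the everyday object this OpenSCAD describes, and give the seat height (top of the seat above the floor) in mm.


A stool. The seat height is 384 mm.

A 326×289×24 slab at z = 360 on four corner posts — a stool. The seat top is 360 + 24 = 384 mm.


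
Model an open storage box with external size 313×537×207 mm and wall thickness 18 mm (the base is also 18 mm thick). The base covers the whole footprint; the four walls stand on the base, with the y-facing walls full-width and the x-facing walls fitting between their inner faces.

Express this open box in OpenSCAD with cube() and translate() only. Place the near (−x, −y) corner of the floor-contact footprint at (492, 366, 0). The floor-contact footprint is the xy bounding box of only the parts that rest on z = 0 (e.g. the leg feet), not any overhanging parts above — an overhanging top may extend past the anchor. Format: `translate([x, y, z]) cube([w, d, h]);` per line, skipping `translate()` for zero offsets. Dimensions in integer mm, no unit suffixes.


translate([492, 366, 0]) cube([313, 537, 18]);
translate([492, 366, 18]) cube([313, 18, 189]);
translate([492, 885, 18]) cube([313, 18, 189]);
translate([492, 384, 18]) cube([18, 501, 189]);
translate([787, 384, 18]) cube([18, 501, 189]);


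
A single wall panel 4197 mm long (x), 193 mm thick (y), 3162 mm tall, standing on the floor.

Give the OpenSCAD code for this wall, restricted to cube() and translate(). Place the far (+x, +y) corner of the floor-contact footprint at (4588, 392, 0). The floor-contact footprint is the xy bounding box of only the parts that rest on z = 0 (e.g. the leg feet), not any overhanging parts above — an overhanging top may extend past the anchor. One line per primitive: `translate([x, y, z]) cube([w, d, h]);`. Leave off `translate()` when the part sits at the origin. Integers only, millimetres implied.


translate([391, 199, 0]) cube([4197, 193, 3162]);


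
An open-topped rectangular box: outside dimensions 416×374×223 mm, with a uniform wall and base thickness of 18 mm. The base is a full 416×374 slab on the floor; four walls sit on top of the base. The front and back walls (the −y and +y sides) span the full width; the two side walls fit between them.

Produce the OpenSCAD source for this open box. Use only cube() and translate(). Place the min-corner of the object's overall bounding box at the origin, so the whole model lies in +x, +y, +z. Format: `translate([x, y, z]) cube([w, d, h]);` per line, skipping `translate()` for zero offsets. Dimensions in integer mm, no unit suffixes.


cube([416, 374, 18]);
translate([0, 0, 18]) cube([416, 18, 205]);
translate([0, 356, 18]) cube([416, 18, 205]);
translate([0, 18, 18]) cube([18, 338, 205]);
translate([398, 18, 18]) cube([18, 338, 205]);


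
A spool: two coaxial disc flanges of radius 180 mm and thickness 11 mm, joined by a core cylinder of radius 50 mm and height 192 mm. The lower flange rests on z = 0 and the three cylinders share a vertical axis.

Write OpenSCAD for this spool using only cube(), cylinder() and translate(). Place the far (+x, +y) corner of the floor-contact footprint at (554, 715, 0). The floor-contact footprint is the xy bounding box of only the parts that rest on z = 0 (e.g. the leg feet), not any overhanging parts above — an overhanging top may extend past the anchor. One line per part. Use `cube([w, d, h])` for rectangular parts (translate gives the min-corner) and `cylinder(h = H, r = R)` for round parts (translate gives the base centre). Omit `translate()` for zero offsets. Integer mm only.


translate([374, 535, 0]) cylinder(h = 11, r = 180);
translate([374, 535, 11]) cylinder(h = 192, r = 50);
translate([374, 535, 203]) cylinder(h = 11, r = 180);


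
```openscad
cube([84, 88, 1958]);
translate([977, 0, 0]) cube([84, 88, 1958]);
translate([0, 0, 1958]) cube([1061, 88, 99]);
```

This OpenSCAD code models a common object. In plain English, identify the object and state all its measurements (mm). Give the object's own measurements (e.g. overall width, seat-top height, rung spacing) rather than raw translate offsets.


A door frame. The clear opening is 893 mm wide and 1958 mm high. Two 84 mm wide jambs, 88 mm deep, stand either side of the opening from the floor to the top of the opening. A 99 mm thick head sits across the top of both jambs, spanning the full outside width of the frame.


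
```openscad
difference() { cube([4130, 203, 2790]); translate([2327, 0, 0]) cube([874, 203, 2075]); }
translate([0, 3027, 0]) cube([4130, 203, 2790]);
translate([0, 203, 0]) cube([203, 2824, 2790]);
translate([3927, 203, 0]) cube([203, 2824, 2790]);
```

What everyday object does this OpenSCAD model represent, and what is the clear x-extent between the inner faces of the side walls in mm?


A single room. The interior width is 3724 mm.

Four walls enclosing a rectangle with a door in the front wall — a room. Outside width 4130 minus two 203 mm walls gives 3724 mm.


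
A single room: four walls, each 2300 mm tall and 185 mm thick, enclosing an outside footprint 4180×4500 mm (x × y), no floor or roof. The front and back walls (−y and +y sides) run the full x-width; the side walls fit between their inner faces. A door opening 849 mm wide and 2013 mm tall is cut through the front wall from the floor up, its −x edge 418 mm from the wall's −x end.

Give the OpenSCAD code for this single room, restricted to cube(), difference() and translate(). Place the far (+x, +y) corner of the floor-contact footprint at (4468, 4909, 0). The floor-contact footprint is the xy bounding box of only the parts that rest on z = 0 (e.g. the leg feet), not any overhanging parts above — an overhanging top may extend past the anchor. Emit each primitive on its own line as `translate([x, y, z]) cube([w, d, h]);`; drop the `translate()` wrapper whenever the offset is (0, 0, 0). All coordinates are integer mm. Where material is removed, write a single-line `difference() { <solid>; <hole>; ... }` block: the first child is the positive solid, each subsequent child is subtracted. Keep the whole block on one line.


difference() { translate([288, 409, 0]) cube([4180, 185, 2300]); translate([706, 409, 0]) cube([849, 185, 2013]); }
translate([288, 4724, 0]) cube([4180, 185, 2300]);
translate([288, 594, 0]) cube([185, 4130, 2300]);
translate([4283, 594, 0]) cube([185, 4130, 2300]);


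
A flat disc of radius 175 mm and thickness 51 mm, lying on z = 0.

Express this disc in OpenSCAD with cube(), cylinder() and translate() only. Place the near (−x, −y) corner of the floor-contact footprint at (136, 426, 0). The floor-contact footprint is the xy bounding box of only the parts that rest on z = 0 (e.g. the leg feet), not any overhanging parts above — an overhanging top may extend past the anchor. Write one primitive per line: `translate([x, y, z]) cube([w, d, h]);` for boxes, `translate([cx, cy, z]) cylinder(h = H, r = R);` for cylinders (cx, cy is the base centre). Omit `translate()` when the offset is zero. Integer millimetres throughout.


translate([311, 601, 0]) cylinder(h = 51, r = 175);


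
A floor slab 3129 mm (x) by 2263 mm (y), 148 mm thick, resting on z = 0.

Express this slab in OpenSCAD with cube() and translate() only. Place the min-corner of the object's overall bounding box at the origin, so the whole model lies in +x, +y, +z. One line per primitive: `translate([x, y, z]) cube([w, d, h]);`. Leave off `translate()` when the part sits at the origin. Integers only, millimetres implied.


cube([3129, 2263, 148]);


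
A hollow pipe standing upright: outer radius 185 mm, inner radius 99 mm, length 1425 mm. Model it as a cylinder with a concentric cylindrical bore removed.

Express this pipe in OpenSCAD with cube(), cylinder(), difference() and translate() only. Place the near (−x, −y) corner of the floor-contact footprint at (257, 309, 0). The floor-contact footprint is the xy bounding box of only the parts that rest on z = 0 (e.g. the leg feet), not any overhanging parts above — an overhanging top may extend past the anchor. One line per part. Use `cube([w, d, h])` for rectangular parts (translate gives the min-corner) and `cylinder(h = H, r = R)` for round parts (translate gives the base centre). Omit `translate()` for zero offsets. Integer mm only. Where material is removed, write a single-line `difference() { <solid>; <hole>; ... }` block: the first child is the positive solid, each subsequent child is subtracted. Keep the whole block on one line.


difference() { translate([442, 494, 0]) cylinder(h = 1425, r = 185); translate([442, 494, 0]) cylinder(h = 1425, r = 99); }


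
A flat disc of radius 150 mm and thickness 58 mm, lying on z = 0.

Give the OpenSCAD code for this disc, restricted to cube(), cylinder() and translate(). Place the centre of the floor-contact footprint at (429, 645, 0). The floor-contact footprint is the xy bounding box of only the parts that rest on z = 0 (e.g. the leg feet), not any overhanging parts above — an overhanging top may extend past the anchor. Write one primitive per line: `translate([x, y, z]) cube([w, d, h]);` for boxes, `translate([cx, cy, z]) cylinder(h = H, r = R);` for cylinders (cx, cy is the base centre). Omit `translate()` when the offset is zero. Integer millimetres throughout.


translate([429, 645, 0]) cylinder(h = 58, r = 150);


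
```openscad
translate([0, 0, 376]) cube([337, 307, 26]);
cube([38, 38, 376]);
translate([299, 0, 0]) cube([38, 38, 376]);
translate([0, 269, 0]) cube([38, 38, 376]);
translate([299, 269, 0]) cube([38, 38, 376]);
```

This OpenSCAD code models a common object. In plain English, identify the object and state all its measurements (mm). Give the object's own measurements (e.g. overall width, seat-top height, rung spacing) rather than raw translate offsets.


A simple wooden stool: a rectangular seat 337 mm (x) by 307 mm (y), 26 mm thick, top face at z = 402 mm, on four square legs, each 38×38 mm in cross-section. The legs rest on z = 0, each flush with a corner of the seat.


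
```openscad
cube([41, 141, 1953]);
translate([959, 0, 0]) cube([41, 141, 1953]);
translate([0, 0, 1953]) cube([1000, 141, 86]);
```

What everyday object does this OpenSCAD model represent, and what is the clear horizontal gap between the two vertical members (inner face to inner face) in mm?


A door frame. The clear opening width is 918 mm.

Two 1953 mm tall posts with a header on top — a door frame. The left jamb is 41 mm wide at x = 0; the right jamb starts at x = 959. The clear opening is 959 − 41 = 918 mm.


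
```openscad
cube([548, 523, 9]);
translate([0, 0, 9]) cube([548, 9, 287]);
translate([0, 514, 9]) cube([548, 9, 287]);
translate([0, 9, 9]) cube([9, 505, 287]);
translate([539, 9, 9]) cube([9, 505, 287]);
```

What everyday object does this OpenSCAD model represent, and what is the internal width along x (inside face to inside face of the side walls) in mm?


An open box. The internal width is 530 mm.

A 548×523 base slab with four walls standing on it — an open box. The base is 548 mm wide and the walls are 9 mm thick, so the internal width is 548 − 2 × 9 = 530 mm.


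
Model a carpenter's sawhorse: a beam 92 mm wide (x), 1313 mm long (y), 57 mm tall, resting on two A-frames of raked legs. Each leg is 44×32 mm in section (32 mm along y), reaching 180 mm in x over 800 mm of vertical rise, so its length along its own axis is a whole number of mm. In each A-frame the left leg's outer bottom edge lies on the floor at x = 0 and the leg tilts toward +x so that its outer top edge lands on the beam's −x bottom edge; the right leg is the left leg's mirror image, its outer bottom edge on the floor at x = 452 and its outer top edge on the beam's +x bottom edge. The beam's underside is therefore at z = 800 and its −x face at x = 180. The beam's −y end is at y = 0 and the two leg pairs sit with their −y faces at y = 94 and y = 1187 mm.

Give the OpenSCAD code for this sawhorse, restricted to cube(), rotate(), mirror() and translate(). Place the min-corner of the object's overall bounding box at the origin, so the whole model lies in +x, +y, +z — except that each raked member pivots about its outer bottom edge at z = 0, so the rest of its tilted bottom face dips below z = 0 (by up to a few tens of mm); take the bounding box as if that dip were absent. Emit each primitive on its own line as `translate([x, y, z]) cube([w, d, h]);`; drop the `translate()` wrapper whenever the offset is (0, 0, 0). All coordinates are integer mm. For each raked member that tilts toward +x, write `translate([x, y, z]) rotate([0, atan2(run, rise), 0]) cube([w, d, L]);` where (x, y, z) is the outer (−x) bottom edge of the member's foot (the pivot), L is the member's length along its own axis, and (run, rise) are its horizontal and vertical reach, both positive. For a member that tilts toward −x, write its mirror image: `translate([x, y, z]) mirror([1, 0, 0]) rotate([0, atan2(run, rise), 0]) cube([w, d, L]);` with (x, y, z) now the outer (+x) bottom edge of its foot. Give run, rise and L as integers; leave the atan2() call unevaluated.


translate([180, 0, 800]) cube([92, 1313, 57]);
translate([0, 94, 0]) rotate([0, atan2(180, 800), 0]) cube([44, 32, 820]);
translate([452, 94, 0]) mirror([1, 0, 0]) rotate([0, atan2(180, 800), 0]) cube([44, 32, 820]);
translate([0, 1187, 0]) rotate([0, atan2(180, 800), 0]) cube([44, 32, 820]);
translate([452, 1187, 0]) mirror([1, 0, 0]) rotate([0, atan2(180, 800), 0]) cube([44, 32, 820]);


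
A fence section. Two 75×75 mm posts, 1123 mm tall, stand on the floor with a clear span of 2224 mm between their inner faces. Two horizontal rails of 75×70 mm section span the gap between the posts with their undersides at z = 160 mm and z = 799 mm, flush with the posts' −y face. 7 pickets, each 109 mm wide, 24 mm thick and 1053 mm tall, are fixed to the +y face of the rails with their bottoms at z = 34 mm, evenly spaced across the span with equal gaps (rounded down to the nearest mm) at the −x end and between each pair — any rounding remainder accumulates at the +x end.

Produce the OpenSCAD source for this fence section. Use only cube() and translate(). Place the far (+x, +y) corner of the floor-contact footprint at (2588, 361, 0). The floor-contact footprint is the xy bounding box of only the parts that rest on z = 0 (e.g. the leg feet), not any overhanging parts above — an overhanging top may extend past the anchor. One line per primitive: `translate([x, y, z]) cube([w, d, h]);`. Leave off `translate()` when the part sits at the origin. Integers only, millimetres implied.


translate([214, 286, 0]) cube([75, 75, 1123]);
translate([2513, 286, 0]) cube([75, 75, 1123]);
translate([289, 286, 160]) cube([2224, 75, 70]);
translate([289, 286, 799]) cube([2224, 75, 70]);
translate([471, 361, 34]) cube([109, 24, 1053]);
translate([762, 361, 34]) cube([109, 24, 1053]);
translate([1053, 361, 34]) cube([109, 24, 1053]);
translate([1344, 361, 34]) cube([109, 24, 1053]);
translate([1635, 361, 34]) cube([109, 24, 1053]);
translate([1926, 361, 34]) cube([109, 24, 1053]);
translate([2217, 361, 34]) cube([109, 24, 1053]);
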